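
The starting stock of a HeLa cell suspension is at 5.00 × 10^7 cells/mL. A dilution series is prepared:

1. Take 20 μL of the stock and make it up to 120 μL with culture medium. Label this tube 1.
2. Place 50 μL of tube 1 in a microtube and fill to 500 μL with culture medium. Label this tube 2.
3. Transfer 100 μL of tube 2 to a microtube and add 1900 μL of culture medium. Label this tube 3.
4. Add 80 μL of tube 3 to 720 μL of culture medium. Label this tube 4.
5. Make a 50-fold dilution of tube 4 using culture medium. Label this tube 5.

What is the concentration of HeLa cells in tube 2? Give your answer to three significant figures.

8.33 × 10^5 cells/mL

Step 1: 20 μL brought to 120 μL → factor 120/20 = 6
Step 2: 50 μL brought to 500 μL → factor 500/50 = 10
Dilution factor through tube 2 = 6 × 10 = 60
[tube 2] = 5.00 × 10^7 cells/mL / 60 = 8.33 × 10^5 cells/mL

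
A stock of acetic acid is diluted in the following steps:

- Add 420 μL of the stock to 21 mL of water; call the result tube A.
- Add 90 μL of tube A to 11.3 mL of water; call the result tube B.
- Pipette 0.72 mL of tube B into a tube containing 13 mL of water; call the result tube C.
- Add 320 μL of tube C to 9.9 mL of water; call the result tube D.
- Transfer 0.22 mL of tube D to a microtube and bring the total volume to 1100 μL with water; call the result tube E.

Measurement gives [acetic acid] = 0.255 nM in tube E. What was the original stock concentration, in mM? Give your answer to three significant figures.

Step 1: 420 μL + 21 mL = 21420 μL total → factor 21420/420 = 51
Step 2: 90 μL + 11.3 mL = 11390 μL total → factor 11390/90 = 126.56
Step 3: 0.72 mL + 13 mL = 13.72 mL total → factor 13.72/0.72 = 19.056
Step 4: 320 μL + 9.9 mL = 10220 μL total → factor 10220/320 = 31.938
Step 5: 0.22 mL brought to 1100 μL → factor 1.1/0.22 = 5
Overall dilution factor = 51 × 126.56 × 19.056 × 31.938 × 5 = 1.964 × 10^7
Stock = 0.255 nM × 1.964 × 10^7 = 5.008 × 10^6 nM = 5.01 mM

5.01 mM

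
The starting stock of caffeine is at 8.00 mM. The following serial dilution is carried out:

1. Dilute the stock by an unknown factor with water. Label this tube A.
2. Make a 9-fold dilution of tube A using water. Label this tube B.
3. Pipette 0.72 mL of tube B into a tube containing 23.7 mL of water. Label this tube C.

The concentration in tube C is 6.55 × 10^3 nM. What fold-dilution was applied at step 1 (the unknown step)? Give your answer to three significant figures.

Step 1: unknown factor x
Step 2: 9-fold → factor 9
Step 3: 0.72 mL + 23.7 mL = 24.42 mL total → factor 24.42/0.72 = 33.917
Product of known-step factors = 305.25
Overall factor = 8.00 mM / (6.55 × 10^3 nM) = 1221.4
x = 1221.4 / 305.25 = 4.00

4.00-fold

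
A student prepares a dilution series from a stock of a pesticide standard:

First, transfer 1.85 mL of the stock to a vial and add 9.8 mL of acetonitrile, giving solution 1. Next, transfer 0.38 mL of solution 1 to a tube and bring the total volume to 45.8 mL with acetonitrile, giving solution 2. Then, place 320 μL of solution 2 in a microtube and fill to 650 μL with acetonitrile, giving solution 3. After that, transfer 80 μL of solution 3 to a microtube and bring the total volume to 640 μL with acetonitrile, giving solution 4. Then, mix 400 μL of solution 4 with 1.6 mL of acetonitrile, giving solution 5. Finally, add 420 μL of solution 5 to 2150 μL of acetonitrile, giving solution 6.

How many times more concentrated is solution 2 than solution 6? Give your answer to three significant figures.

497

Step 1: 1.85 mL + 9.8 mL = 11.65 mL total → factor 11.65/1.85 = 6.2973
Step 2: 0.38 mL brought to 45.8 mL → factor 45.8/0.38 = 120.53
Step 3: 320 μL brought to 650 μL → factor 650/320 = 2.0312
Step 4: 80 μL brought to 640 μL → factor 640/80 = 8
Step 5: 400 μL + 1.6 mL = 2000 μL total → factor 2000/400 = 5
Step 6: 420 μL + 2150 μL = 2570 μL total → factor 2570/420 = 6.119
Dilution factor to solution 2 = 758.99; to solution 6 = 3.7735 × 10^5
[solution 2]/[solution 6] = (factor to solution 6)/(factor to solution 2) = 3.7735 × 10^5/758.99 = 497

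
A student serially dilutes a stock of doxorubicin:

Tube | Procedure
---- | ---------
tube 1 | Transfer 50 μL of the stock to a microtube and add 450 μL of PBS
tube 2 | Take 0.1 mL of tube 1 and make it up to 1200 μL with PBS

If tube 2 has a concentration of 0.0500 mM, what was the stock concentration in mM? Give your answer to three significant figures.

Step 1: 50 μL + 450 μL = 500 μL total → factor 500/50 = 10
Step 2: 0.1 mL brought to 1200 μL → factor 1.2/0.1 = 12
Overall dilution factor = 10 × 12 = 120
Stock = 0.0500 mM × 120 = 6.00 mM

6.00 mM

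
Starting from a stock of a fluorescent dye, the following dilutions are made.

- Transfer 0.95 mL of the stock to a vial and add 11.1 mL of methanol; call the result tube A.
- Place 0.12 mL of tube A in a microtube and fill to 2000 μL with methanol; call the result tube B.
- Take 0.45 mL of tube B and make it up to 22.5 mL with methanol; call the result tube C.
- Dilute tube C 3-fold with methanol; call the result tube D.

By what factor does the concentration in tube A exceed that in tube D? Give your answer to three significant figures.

2.50 × 10^3

Step 1: 0.95 mL + 11.1 mL = 12.05 mL total → factor 12.05/0.95 = 12.684
Step 2: 0.12 mL brought to 2000 μL → factor 2/0.12 = 16.667
Step 3: 0.45 mL brought to 22.5 mL → factor 22.5/0.45 = 50
Step 4: 3-fold → factor 3
Dilution factor to tube A = 12.684; to tube D = 31711
[tube A]/[tube D] = (factor to tube D)/(factor to tube A) = 31711/12.684 = 2.50 × 10^3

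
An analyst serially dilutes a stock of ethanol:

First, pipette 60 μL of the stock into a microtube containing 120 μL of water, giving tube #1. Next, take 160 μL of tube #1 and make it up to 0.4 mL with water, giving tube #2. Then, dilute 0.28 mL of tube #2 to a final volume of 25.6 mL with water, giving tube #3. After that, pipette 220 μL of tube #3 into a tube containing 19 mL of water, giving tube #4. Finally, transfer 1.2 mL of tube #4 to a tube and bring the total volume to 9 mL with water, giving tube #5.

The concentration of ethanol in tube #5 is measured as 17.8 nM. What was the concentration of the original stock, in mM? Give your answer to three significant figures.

8.00 mM

Step 1: 60 μL + 120 μL = 180 μL total → factor 180/60 = 3
Step 2: 160 μL brought to 0.4 mL → factor 400/160 = 2.5
Step 3: 0.28 mL brought to 25.6 mL → factor 25.6/0.28 = 91.429
Step 4: 220 μL + 19 mL = 19220 μL total → factor 19220/220 = 87.364
Step 5: 1.2 mL brought to 9 mL → factor 9/1.2 = 7.5
Overall dilution factor = 3 × 2.5 × 91.429 × 87.364 × 7.5 = 4.493 × 10^5
Stock = 17.8 nM × 4.493 × 10^5 = 7.998 × 10^6 nM = 8.00 mM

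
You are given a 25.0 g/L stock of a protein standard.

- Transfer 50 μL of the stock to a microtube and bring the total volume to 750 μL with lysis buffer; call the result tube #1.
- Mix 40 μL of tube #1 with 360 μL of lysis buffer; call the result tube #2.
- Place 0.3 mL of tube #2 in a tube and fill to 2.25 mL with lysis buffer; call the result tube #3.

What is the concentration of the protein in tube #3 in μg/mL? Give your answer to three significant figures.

Step 1: 50 μL brought to 750 μL → factor 750/50 = 15
Step 2: 40 μL + 360 μL = 400 μL total → factor 400/40 = 10
Step 3: 0.3 mL brought to 2.25 mL → factor 2.25/0.3 = 7.5
Overall dilution factor = 15 × 10 × 7.5 = 1125
Final = 25.0 g/L / 1125 = 0.02222 g/L = 22.2 μg/mL

22.2 μg/mL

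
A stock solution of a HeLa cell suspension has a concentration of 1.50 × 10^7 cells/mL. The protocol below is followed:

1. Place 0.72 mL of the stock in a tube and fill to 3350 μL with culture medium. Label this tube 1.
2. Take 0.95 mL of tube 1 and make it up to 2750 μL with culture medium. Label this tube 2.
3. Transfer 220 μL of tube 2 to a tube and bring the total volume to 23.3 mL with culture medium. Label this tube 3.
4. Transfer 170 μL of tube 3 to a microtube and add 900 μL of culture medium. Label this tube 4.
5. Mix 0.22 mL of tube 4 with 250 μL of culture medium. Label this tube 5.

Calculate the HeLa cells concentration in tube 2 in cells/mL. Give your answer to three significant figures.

1.11 × 10^6 cells/mL

Step 1: 0.72 mL brought to 3350 μL → factor 3.35/0.72 = 4.6528
Step 2: 0.95 mL brought to 2750 μL → factor 2.75/0.95 = 2.8947
Dilution factor through tube 2 = 4.6528 × 2.8947 = 13.469
[tube 2] = 1.50 × 10^7 cells/mL / 13.469 = 1.11 × 10^6 cells/mL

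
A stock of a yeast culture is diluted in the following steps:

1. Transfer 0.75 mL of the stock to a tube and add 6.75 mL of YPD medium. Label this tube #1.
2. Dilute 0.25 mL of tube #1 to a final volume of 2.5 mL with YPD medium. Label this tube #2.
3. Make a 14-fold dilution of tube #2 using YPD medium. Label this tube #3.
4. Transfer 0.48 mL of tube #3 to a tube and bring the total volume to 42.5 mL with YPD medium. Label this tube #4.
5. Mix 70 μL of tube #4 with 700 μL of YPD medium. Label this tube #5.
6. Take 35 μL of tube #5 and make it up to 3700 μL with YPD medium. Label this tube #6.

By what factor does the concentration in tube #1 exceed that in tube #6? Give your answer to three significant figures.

Step 1: 0.75 mL + 6.75 mL = 7.5 mL total → factor 7.5/0.75 = 10
Step 2: 0.25 mL brought to 2.5 mL → factor 2.5/0.25 = 10
Step 3: 14-fold → factor 14
Step 4: 0.48 mL brought to 42.5 mL → factor 42.5/0.48 = 88.542
Step 5: 70 μL + 700 μL = 770 μL total → factor 770/70 = 11
Step 6: 35 μL brought to 3700 μL → factor 3700/35 = 105.71
Dilution factor to tube #1 = 10; to tube #6 = 1.4415 × 10^8
[tube #1]/[tube #6] = (factor to tube #6)/(factor to tube #1) = 1.4415 × 10^8/10 = 1.44 × 10^7

1.44 × 10^7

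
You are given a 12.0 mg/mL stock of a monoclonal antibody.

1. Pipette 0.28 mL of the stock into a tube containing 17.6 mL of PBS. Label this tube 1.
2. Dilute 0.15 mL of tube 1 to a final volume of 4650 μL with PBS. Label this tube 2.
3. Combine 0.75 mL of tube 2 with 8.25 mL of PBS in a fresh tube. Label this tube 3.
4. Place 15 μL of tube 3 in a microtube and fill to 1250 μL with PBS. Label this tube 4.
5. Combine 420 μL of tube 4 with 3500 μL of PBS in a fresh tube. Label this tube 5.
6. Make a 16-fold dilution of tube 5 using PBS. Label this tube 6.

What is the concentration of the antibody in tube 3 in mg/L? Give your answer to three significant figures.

0.505 mg/L

Step 1: 0.28 mL + 17.6 mL = 17.88 mL total → factor 17.88/0.28 = 63.857
Step 2: 0.15 mL brought to 4650 μL → factor 4.65/0.15 = 31
Step 3: 0.75 mL + 8.25 mL = 9 mL total → factor 9/0.75 = 12
Dilution factor through tube 3 = 63.857 × 31 × 12 = 23755
[tube 3] = 12.0 mg/mL / 23755 = 0.0005052 mg/mL = 0.505 mg/L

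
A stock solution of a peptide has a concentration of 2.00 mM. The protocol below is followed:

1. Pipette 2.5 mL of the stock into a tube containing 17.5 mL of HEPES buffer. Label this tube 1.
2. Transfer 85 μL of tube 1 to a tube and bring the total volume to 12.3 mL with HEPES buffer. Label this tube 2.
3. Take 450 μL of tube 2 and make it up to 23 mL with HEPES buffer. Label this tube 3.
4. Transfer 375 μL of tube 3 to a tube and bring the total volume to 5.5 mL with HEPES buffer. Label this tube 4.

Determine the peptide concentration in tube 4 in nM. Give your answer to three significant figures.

Step 1: 2.5 mL + 17.5 mL = 20 mL total → factor 20/2.5 = 8
Step 2: 85 μL brought to 12.3 mL → factor 12300/85 = 144.71
Step 3: 450 μL brought to 23 mL → factor 23000/450 = 51.111
Step 4: 375 μL brought to 5.5 mL → factor 5500/375 = 14.667
Overall dilution factor = 8 × 144.71 × 51.111 × 14.667 = 8.6781 × 10^5
Final = 2.00 mM / 8.6781 × 10^5 = 2.305 × 10^-6 mM = 2.30 nM

2.30 nM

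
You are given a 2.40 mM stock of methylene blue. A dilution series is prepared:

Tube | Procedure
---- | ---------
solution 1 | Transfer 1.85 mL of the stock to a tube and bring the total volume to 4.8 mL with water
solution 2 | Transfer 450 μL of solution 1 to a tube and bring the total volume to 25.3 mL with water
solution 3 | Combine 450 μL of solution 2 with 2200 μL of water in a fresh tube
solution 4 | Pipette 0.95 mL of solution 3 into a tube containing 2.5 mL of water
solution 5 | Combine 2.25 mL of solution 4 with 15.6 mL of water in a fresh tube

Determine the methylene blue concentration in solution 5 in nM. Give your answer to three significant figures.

Step 1: 1.85 mL brought to 4.8 mL → factor 4.8/1.85 = 2.5946
Step 2: 450 μL brought to 25.3 mL → factor 25300/450 = 56.222
Step 3: 450 μL + 2200 μL = 2650 μL total → factor 2650/450 = 5.8889
Step 4: 0.95 mL + 2.5 mL = 3.45 mL total → factor 3.45/0.95 = 3.6316
Step 5: 2.25 mL + 15.6 mL = 17.85 mL total → factor 17.85/2.25 = 7.9333
Overall dilution factor = 2.5946 × 56.222 × 5.8889 × 3.6316 × 7.9333 = 24749
Final = 2.40 mM / 24749 = 9.697 × 10^-5 mM = 97.0 nM

97.0 nM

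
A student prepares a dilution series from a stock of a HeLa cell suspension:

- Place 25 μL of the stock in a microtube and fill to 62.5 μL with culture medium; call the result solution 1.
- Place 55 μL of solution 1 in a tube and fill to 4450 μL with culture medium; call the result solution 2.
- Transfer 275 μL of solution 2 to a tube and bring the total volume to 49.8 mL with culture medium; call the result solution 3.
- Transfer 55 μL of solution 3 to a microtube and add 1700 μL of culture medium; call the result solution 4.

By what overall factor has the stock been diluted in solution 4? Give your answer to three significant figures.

Step 1: 25 μL brought to 62.5 μL → factor 62.5/25 = 2.5
Step 2: 55 μL brought to 4450 μL → factor 4450/55 = 80.909
Step 3: 275 μL brought to 49.8 mL → factor 49800/275 = 181.09
Step 4: 55 μL + 1700 μL = 1755 μL total → factor 1755/55 = 31.909
Overall dilution factor = 2.5 × 80.909 × 181.09 × 31.909 = 1.1688 × 10^6

1.17 × 10^6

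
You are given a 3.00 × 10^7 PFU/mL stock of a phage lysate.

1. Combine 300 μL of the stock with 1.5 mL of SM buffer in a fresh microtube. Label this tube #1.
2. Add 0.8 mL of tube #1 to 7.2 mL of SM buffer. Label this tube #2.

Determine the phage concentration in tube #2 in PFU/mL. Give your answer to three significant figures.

5.00 × 10^5 PFU/mL

Step 1: 300 μL + 1.5 mL = 1800 μL total → factor 1800/300 = 6
Step 2: 0.8 mL + 7.2 mL = 8 mL total → factor 8/0.8 = 10
Overall dilution factor = 6 × 10 = 60
Final = 3.00 × 10^7 PFU/mL / 60 = 5.00 × 10^5 PFU/mL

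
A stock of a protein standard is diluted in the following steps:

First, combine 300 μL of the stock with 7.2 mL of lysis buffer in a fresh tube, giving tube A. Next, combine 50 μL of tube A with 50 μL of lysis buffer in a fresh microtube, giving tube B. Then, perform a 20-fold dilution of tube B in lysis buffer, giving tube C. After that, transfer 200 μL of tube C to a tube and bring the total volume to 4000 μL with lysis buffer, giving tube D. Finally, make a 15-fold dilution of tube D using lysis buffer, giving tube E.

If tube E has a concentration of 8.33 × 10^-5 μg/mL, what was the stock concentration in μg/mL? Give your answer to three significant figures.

25.0 μg/mL

Step 1: 300 μL + 7.2 mL = 7500 μL total → factor 7500/300 = 25
Step 2: 50 μL + 50 μL = 100 μL total → factor 100/50 = 2
Step 3: 20-fold → factor 20
Step 4: 200 μL brought to 4000 μL → factor 4000/200 = 20
Step 5: 15-fold → factor 15
Overall dilution factor = 25 × 2 × 20 × 20 × 15 = 3 × 10^5
Stock = 8.33 × 10^-5 μg/mL × 3 × 10^5 = 25.0 μg/mL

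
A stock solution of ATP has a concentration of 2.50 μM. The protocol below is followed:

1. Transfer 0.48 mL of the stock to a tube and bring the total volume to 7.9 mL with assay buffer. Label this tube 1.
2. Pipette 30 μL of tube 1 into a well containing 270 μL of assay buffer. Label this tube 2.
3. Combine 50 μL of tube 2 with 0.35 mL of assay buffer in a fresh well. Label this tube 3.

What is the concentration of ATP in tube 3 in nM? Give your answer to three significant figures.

Step 1: 0.48 mL brought to 7.9 mL → factor 7.9/0.48 = 16.458
Step 2: 30 μL + 270 μL = 300 μL total → factor 300/30 = 10
Step 3: 50 μL + 0.35 mL = 400 μL total → factor 400/50 = 8
Overall dilution factor = 16.458 × 10 × 8 = 1316.7
Final = 2.50 μM / 1316.7 = 0.001899 μM = 1.90 nM

1.90 nM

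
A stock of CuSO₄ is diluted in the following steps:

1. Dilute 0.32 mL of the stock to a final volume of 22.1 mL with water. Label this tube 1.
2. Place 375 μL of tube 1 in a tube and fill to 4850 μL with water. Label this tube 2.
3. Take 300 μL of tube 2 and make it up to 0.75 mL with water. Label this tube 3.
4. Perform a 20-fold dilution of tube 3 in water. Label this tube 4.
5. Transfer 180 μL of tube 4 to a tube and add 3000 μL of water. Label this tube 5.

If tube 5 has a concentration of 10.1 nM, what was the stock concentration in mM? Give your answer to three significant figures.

7.97 mM

Step 1: 0.32 mL brought to 22.1 mL → factor 22.1/0.32 = 69.062
Step 2: 375 μL brought to 4850 μL → factor 4850/375 = 12.933
Step 3: 300 μL brought to 0.75 mL → factor 750/300 = 2.5
Step 4: 20-fold → factor 20
Step 5: 180 μL + 3000 μL = 3180 μL total → factor 3180/180 = 17.667
Overall dilution factor = 69.062 × 12.933 × 2.5 × 20 × 17.667 = 7.89 × 10^5
Stock = 10.1 nM × 7.89 × 10^5 = 7.969 × 10^6 nM = 7.97 mM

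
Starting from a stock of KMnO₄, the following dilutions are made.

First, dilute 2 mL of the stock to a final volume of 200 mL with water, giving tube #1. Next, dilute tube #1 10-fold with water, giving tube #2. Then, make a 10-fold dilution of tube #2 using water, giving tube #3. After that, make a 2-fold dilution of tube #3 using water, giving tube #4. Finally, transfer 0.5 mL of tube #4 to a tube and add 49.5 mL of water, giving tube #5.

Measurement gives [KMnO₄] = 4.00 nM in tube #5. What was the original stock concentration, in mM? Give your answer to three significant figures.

Step 1: 2 mL brought to 200 mL → factor 200/2 = 100
Step 2: 10-fold → factor 10
Step 3: 10-fold → factor 10
Step 4: 2-fold → factor 2
Step 5: 0.5 mL + 49.5 mL = 50 mL total → factor 50/0.5 = 100
Overall dilution factor = 100 × 10 × 10 × 2 × 100 = 2 × 10^6
Stock = 4.00 nM × 2 × 10^6 = 8.000 × 10^6 nM = 8.00 mM

8.00 mM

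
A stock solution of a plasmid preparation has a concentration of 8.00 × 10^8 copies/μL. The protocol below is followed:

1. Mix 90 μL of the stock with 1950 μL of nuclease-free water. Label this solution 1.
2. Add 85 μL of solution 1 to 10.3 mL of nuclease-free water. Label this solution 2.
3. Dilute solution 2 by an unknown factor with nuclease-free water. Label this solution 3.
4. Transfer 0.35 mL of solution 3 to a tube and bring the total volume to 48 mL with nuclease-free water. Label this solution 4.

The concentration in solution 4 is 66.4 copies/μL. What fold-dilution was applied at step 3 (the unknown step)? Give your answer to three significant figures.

Step 1: 90 μL + 1950 μL = 2040 μL total → factor 2040/90 = 22.667
Step 2: 85 μL + 10.3 mL = 10385 μL total → factor 10385/85 = 122.18
Step 3: unknown factor x
Step 4: 0.35 mL brought to 48 mL → factor 48/0.35 = 137.14
Product of known-step factors = 3.7979 × 10^5
Overall factor = 8.00 × 10^8 copies/μL / (66.4 copies/μL) = 1.2048 × 10^7
x = 1.2048 × 10^7 / 3.7979 × 10^5 = 31.7

31.7-fold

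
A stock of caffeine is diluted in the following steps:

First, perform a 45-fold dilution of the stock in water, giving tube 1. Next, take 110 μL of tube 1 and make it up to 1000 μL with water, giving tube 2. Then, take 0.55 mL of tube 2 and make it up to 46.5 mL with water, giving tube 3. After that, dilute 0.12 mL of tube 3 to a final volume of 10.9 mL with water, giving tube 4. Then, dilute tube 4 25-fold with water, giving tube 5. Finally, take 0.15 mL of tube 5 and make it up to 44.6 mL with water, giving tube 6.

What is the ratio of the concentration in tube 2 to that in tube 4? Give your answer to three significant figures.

7.68 × 10^3

Step 1: 45-fold → factor 45
Step 2: 110 μL brought to 1000 μL → factor 1000/110 = 9.0909
Step 3: 0.55 mL brought to 46.5 mL → factor 46.5/0.55 = 84.545
Step 4: 0.12 mL brought to 10.9 mL → factor 10.9/0.12 = 90.833
Dilution factor to tube 2 = 409.09; to tube 4 = 3.1416 × 10^6
[tube 2]/[tube 4] = (factor to tube 4)/(factor to tube 2) = 3.1416 × 10^6/409.09 = 7.68 × 10^3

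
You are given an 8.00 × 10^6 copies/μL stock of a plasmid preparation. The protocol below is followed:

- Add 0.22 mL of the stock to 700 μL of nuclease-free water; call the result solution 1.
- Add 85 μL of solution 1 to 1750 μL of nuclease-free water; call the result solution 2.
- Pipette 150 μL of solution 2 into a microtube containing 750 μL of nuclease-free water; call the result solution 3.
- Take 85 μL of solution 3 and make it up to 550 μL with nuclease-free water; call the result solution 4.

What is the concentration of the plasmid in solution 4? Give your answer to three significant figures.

Step 1: 0.22 mL + 700 μL = 0.92 mL total → factor 0.92/0.22 = 4.1818
Step 2: 85 μL + 1750 μL = 1835 μL total → factor 1835/85 = 21.588
Step 3: 150 μL + 750 μL = 900 μL total → factor 900/150 = 6
Step 4: 85 μL brought to 550 μL → factor 550/85 = 6.4706
Overall dilution factor = 4.1818 × 21.588 × 6 × 6.4706 = 3504.9
Final = 8.00 × 10^6 copies/μL / 3504.9 = 2.28 × 10^3 copies/μL

2.28 × 10^3 copies/μL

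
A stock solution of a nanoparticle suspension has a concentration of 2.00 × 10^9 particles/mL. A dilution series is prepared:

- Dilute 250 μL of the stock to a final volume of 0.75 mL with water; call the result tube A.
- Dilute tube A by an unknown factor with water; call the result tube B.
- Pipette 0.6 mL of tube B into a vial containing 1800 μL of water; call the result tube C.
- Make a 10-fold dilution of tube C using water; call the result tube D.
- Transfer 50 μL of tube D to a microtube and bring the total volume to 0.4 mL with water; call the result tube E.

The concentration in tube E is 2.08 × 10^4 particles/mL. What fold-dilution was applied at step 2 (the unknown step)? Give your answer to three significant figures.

100-fold

Step 1: 250 μL brought to 0.75 mL → factor 750/250 = 3
Step 2: unknown factor x
Step 3: 0.6 mL + 1800 μL = 2.4 mL total → factor 2.4/0.6 = 4
Step 4: 10-fold → factor 10
Step 5: 50 μL brought to 0.4 mL → factor 400/50 = 8
Product of known-step factors = 960
Overall factor = 2.00 × 10^9 particles/mL / (2.08 × 10^4 particles/mL) = 96154
x = 96154 / 960 = 100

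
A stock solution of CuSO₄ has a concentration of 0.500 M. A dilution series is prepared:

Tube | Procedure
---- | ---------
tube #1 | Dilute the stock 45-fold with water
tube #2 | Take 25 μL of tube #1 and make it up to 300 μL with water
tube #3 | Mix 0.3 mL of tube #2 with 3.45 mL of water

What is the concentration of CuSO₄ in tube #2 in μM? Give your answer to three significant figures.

Step 1: 45-fold → factor 45
Step 2: 25 μL brought to 300 μL → factor 300/25 = 12
Dilution factor through tube #2 = 45 × 12 = 540
[tube #2] = 0.500 M / 540 = 0.0009259 M = 926 μM

926 μM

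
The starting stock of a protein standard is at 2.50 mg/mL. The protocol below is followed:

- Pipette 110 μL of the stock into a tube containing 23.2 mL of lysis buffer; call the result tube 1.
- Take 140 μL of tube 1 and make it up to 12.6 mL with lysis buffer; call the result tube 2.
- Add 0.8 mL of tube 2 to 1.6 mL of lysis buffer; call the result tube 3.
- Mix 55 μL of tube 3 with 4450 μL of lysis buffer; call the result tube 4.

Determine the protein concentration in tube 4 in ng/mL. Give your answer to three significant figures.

Step 1: 110 μL + 23.2 mL = 23310 μL total → factor 23310/110 = 211.91
Step 2: 140 μL brought to 12.6 mL → factor 12600/140 = 90
Step 3: 0.8 mL + 1.6 mL = 2.4 mL total → factor 2.4/0.8 = 3
Step 4: 55 μL + 4450 μL = 4505 μL total → factor 4505/55 = 81.909
Overall dilution factor = 211.91 × 90 × 3 × 81.909 = 4.6865 × 10^6
Final = 2.50 mg/mL / 4.6865 × 10^6 = 5.335 × 10^-7 mg/mL = 0.533 ng/mL

0.533 ng/mL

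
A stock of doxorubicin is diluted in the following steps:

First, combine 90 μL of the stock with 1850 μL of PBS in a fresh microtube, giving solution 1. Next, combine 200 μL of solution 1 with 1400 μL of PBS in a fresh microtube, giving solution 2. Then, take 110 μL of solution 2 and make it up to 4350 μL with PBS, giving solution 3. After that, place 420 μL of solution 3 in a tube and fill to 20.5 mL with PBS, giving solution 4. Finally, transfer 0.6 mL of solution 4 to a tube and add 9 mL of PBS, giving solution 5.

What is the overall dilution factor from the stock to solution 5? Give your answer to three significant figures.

5.33 × 10^6

Step 1: 90 μL + 1850 μL = 1940 μL total → factor 1940/90 = 21.556
Step 2: 200 μL + 1400 μL = 1600 μL total → factor 1600/200 = 8
Step 3: 110 μL brought to 4350 μL → factor 4350/110 = 39.545
Step 4: 420 μL brought to 20.5 mL → factor 20500/420 = 48.81
Step 5: 0.6 mL + 9 mL = 9.6 mL total → factor 9.6/0.6 = 16
Overall dilution factor = 21.556 × 8 × 39.545 × 48.81 × 16 = 5.3256 × 10^6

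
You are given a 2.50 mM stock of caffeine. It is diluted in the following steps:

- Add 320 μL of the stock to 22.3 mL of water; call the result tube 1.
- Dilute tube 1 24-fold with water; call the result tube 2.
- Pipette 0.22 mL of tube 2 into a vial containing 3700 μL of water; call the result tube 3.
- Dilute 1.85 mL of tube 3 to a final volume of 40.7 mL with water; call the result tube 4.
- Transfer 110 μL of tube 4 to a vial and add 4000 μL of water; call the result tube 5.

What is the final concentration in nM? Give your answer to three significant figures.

0.101 nM

Step 1: 320 μL + 22.3 mL = 22620 μL total → factor 22620/320 = 70.688
Step 2: 24-fold → factor 24
Step 3: 0.22 mL + 3700 μL = 3.92 mL total → factor 3.92/0.22 = 17.818
Step 4: 1.85 mL brought to 40.7 mL → factor 40.7/1.85 = 22
Step 5: 110 μL + 4000 μL = 4110 μL total → factor 4110/110 = 37.364
Overall dilution factor = 70.688 × 24 × 17.818 × 22 × 37.364 = 2.4848 × 10^7
Final = 2.50 mM / 2.4848 × 10^7 = 1.006 × 10^-7 mM = 0.101 nM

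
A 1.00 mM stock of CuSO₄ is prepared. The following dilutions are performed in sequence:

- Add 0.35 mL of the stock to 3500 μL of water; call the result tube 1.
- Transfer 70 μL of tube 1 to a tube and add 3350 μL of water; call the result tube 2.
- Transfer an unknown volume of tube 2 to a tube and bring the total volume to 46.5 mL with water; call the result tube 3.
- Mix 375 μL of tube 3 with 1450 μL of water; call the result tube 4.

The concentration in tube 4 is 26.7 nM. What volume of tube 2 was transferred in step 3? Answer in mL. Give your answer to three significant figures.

Step 1: 0.35 mL + 3500 μL = 3.85 mL total → factor 3.85/0.35 = 11
Step 2: 70 μL + 3350 μL = 3420 μL total → factor 3420/70 = 48.857
Step 3: v brought to 46.5 mL → factor = 46.5 mL/v
Step 4: 375 μL + 1450 μL = 1825 μL total → factor 1825/375 = 4.8667
Product of known-step factors = 2615.5
Overall factor = 1.00 mM / (26.7 nM) = 37453
Step-3 factor = 37453 / 2615.5 = 14.32
v = 46.5 mL / 14.32 = 3.25 mL

3.25 mL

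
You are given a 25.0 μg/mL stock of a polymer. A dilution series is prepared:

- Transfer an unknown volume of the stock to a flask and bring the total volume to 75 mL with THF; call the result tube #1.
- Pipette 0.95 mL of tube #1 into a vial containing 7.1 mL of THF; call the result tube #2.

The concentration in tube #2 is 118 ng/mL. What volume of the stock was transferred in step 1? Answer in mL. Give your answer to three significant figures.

3.00 mL

Step 1: v brought to 75 mL → factor = 75 mL/v
Step 2: 0.95 mL + 7.1 mL = 8.05 mL total → factor 8.05/0.95 = 8.4737
Product of known-step factors = 8.4737
Overall factor = 25.0 μg/mL / (118 ng/mL) = 211.86
Step-1 factor = 211.86 / 8.4737 = 25.003
v = 75 mL / 25.003 = 3.00 mL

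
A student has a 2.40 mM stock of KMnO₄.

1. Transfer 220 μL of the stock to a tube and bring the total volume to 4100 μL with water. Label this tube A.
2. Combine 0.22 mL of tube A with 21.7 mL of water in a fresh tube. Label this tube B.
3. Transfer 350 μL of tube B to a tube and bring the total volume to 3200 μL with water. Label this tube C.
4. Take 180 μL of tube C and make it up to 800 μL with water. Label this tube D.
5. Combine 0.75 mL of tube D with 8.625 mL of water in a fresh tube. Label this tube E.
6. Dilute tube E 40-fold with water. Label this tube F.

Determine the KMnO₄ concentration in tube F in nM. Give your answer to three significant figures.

0.0636 nM

Step 1: 220 μL brought to 4100 μL → factor 4100/220 = 18.636
Step 2: 0.22 mL + 21.7 mL = 21.92 mL total → factor 21.92/0.22 = 99.636
Step 3: 350 μL brought to 3200 μL → factor 3200/350 = 9.1429
Step 4: 180 μL brought to 800 μL → factor 800/180 = 4.4444
Step 5: 0.75 mL + 8.625 mL = 9.375 mL total → factor 9.375/0.75 = 12.5
Step 6: 40-fold → factor 40
Overall dilution factor = 18.636 × 99.636 × 9.1429 × 4.4444 × 12.5 × 40 = 3.7727 × 10^7
Final = 2.40 mM / 3.7727 × 10^7 = 6.362 × 10^-8 mM = 0.0636 nM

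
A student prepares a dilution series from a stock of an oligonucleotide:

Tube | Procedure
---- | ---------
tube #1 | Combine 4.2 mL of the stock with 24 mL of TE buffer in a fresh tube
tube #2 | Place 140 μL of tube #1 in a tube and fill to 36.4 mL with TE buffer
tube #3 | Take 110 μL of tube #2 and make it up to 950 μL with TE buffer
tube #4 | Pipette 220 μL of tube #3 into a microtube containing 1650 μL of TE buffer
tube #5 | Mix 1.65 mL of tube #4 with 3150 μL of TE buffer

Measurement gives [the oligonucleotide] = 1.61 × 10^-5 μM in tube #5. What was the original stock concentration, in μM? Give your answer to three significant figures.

6.00 μM

Step 1: 4.2 mL + 24 mL = 28.2 mL total → factor 28.2/4.2 = 6.7143
Step 2: 140 μL brought to 36.4 mL → factor 36400/140 = 260
Step 3: 110 μL brought to 950 μL → factor 950/110 = 8.6364
Step 4: 220 μL + 1650 μL = 1870 μL total → factor 1870/220 = 8.5
Step 5: 1.65 mL + 3150 μL = 4.8 mL total → factor 4.8/1.65 = 2.9091
Overall dilution factor = 6.7143 × 260 × 8.6364 × 8.5 × 2.9091 = 3.728 × 10^5
Stock = 1.61 × 10^-5 μM × 3.728 × 10^5 = 6.00 μM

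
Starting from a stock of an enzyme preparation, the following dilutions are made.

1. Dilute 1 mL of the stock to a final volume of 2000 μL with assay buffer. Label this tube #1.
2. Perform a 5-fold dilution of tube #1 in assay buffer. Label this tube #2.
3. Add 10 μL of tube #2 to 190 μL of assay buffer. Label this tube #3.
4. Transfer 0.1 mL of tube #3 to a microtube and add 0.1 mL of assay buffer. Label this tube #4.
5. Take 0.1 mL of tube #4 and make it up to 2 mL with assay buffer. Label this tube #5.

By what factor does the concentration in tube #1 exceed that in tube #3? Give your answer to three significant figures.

100

Step 1: 1 mL brought to 2000 μL → factor 2/1 = 2
Step 2: 5-fold → factor 5
Step 3: 10 μL + 190 μL = 200 μL total → factor 200/10 = 20
Dilution factor to tube #1 = 2; to tube #3 = 200
[tube #1]/[tube #3] = (factor to tube #3)/(factor to tube #1) = 200/2 = 100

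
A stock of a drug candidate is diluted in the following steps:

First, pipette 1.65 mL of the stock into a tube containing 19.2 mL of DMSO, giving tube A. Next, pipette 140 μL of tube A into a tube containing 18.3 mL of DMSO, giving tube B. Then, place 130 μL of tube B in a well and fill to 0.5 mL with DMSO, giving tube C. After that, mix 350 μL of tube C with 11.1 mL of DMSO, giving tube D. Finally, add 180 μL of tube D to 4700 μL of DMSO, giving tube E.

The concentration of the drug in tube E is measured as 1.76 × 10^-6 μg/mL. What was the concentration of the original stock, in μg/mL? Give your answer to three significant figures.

Step 1: 1.65 mL + 19.2 mL = 20.85 mL total → factor 20.85/1.65 = 12.636
Step 2: 140 μL + 18.3 mL = 18440 μL total → factor 18440/140 = 131.71
Step 3: 130 μL brought to 0.5 mL → factor 500/130 = 3.8462
Step 4: 350 μL + 11.1 mL = 11450 μL total → factor 11450/350 = 32.714
Step 5: 180 μL + 4700 μL = 4880 μL total → factor 4880/180 = 27.111
Overall dilution factor = 12.636 × 131.71 × 3.8462 × 32.714 × 27.111 = 5.6776 × 10^6
Stock = 1.76 × 10^-6 μg/mL × 5.6776 × 10^6 = 9.99 μg/mL

9.99 μg/mL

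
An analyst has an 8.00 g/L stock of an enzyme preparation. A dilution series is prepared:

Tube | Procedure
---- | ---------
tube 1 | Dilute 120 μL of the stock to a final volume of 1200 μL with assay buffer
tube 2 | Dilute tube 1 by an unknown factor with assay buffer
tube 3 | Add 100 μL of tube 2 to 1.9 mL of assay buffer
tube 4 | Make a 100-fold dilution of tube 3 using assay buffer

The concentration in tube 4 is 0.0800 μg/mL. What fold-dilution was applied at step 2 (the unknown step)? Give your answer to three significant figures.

Step 1: 120 μL brought to 1200 μL → factor 1200/120 = 10
Step 2: unknown factor x
Step 3: 100 μL + 1.9 mL = 2000 μL total → factor 2000/100 = 20
Step 4: 100-fold → factor 100
Product of known-step factors = 20000
Overall factor = 8.00 g/L / (0.0800 μg/mL) = 1 × 10^5
x = 1 × 10^5 / 20000 = 5.00

5.00-fold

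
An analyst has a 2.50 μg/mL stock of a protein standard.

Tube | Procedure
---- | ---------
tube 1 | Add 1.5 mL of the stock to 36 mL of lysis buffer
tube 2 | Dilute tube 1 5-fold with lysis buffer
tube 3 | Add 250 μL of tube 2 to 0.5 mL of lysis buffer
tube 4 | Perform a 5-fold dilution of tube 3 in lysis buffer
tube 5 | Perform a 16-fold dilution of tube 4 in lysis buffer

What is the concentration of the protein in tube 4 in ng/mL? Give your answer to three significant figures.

Step 1: 1.5 mL + 36 mL = 37.5 mL total → factor 37.5/1.5 = 25
Step 2: 5-fold → factor 5
Step 3: 250 μL + 0.5 mL = 750 μL total → factor 750/250 = 3
Step 4: 5-fold → factor 5
Dilution factor through tube 4 = 25 × 5 × 3 × 5 = 1875
[tube 4] = 2.50 μg/mL / 1875 = 0.001333 μg/mL = 1.33 ng/mL

1.33 ng/mL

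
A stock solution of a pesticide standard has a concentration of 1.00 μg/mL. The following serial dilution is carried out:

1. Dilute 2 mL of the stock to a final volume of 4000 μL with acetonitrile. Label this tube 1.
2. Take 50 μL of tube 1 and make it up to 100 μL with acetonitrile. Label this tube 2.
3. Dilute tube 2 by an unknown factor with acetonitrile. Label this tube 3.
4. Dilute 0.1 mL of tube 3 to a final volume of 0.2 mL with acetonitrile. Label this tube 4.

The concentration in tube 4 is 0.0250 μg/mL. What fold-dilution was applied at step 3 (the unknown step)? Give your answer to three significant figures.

Step 1: 2 mL brought to 4000 μL → factor 4/2 = 2
Step 2: 50 μL brought to 100 μL → factor 100/50 = 2
Step 3: unknown factor x
Step 4: 0.1 mL brought to 0.2 mL → factor 0.2/0.1 = 2
Product of known-step factors = 8
Overall factor = 1.00 μg/mL / (0.0250 μg/mL) = 40
x = 40 / 8 = 5.00

5.00-fold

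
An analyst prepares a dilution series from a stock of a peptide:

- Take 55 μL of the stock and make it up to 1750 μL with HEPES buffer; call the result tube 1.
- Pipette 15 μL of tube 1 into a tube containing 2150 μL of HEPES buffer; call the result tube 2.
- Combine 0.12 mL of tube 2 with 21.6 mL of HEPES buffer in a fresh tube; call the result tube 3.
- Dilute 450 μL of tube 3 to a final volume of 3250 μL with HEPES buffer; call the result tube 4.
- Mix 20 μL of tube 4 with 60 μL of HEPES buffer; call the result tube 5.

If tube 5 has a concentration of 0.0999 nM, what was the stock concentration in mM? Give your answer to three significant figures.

2.40 mM

Step 1: 55 μL brought to 1750 μL → factor 1750/55 = 31.818
Step 2: 15 μL + 2150 μL = 2165 μL total → factor 2165/15 = 144.33
Step 3: 0.12 mL + 21.6 mL = 21.72 mL total → factor 21.72/0.12 = 181
Step 4: 450 μL brought to 3250 μL → factor 3250/450 = 7.2222
Step 5: 20 μL + 60 μL = 80 μL total → factor 80/20 = 4
Overall dilution factor = 31.818 × 144.33 × 181 × 7.2222 × 4 = 2.4013 × 10^7
Stock = 0.0999 nM × 2.4013 × 10^7 = 2.399 × 10^6 nM = 2.40 mM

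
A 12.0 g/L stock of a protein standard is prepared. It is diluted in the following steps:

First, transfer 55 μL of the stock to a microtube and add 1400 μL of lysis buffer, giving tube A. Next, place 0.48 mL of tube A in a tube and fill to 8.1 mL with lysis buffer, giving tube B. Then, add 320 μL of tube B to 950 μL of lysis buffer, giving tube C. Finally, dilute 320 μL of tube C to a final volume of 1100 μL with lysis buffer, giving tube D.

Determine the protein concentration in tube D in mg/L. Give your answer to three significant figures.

Step 1: 55 μL + 1400 μL = 1455 μL total → factor 1455/55 = 26.455
Step 2: 0.48 mL brought to 8.1 mL → factor 8.1/0.48 = 16.875
Step 3: 320 μL + 950 μL = 1270 μL total → factor 1270/320 = 3.9688
Step 4: 320 μL brought to 1100 μL → factor 1100/320 = 3.4375
Overall dilution factor = 26.455 × 16.875 × 3.9688 × 3.4375 = 6090.3
Final = 12.0 g/L / 6090.3 = 0.001970 g/L = 1.97 mg/L

1.97 mg/L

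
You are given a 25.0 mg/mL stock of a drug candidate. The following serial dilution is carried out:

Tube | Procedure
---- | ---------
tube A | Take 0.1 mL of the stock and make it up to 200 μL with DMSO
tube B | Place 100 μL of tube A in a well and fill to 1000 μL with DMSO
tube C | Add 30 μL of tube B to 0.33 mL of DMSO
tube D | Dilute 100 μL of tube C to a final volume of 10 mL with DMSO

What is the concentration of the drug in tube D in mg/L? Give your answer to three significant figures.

1.04 mg/L

Step 1: 0.1 mL brought to 200 μL → factor 0.2/0.1 = 2
Step 2: 100 μL brought to 1000 μL → factor 1000/100 = 10
Step 3: 30 μL + 0.33 mL = 360 μL total → factor 360/30 = 12
Step 4: 100 μL brought to 10 mL → factor 10000/100 = 100
Overall dilution factor = 2 × 10 × 12 × 100 = 24000
Final = 25.0 mg/mL / 24000 = 0.001042 mg/mL = 1.04 mg/L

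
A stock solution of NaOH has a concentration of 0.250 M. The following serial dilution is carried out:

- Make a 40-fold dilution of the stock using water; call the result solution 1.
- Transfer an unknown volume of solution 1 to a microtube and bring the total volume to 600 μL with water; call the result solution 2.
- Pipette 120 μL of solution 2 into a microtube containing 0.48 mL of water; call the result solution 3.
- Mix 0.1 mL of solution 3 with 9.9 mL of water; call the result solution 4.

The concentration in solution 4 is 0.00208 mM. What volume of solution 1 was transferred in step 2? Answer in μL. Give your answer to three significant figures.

Step 1: 40-fold → factor 40
Step 2: v brought to 600 μL → factor = 600 μL/v
Step 3: 120 μL + 0.48 mL = 600 μL total → factor 600/120 = 5
Step 4: 0.1 mL + 9.9 mL = 10 mL total → factor 10/0.1 = 100
Product of known-step factors = 20000
Overall factor = 0.250 M / (0.00208 mM) = 1.2019 × 10^5
Step-2 factor = 1.2019 × 10^5 / 20000 = 6.0096
v = 600 μL / 6.0096 = 99.8 μL

99.8 μL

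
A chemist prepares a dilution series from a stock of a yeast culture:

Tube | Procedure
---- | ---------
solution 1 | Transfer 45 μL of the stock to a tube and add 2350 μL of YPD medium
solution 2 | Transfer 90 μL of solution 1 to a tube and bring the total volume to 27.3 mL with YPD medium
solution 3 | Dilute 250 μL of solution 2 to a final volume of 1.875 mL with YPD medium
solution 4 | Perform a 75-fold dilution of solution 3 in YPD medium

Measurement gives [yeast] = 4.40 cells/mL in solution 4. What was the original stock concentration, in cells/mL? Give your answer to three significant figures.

4.00 × 10^7 cells/mL

Step 1: 45 μL + 2350 μL = 2395 μL total → factor 2395/45 = 53.222
Step 2: 90 μL brought to 27.3 mL → factor 27300/90 = 303.33
Step 3: 250 μL brought to 1.875 mL → factor 1875/250 = 7.5
Step 4: 75-fold → factor 75
Overall dilution factor = 53.222 × 303.33 × 7.5 × 75 = 9.081 × 10^6
Stock = 4.40 cells/mL × 9.081 × 10^6 = 4.00 × 10^7 cells/mL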